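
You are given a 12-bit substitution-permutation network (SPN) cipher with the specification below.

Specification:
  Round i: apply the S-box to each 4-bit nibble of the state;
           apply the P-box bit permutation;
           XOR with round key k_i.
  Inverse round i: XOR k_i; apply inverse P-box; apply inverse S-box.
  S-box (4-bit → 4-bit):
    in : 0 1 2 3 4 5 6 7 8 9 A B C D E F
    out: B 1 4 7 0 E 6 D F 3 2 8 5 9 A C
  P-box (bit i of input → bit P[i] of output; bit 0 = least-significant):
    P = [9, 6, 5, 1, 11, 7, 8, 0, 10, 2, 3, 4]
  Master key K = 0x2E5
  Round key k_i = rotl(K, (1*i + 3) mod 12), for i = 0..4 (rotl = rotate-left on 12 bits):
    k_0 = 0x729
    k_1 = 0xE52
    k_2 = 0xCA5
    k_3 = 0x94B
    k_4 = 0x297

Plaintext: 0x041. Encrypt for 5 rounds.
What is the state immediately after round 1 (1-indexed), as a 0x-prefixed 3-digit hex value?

0x13D

s_0 = plaintext = 0x041
s_1 = Round(s_0, k_0) = 0x13D
s_2 = Round(s_1, k_1) = 0x1D0
s_3 = Round(s_2, k_2) = 0x2E6
s_4 = Round(s_3, k_3) = 0x9A2
s_5 = Round(s_4, k_4) = 0x633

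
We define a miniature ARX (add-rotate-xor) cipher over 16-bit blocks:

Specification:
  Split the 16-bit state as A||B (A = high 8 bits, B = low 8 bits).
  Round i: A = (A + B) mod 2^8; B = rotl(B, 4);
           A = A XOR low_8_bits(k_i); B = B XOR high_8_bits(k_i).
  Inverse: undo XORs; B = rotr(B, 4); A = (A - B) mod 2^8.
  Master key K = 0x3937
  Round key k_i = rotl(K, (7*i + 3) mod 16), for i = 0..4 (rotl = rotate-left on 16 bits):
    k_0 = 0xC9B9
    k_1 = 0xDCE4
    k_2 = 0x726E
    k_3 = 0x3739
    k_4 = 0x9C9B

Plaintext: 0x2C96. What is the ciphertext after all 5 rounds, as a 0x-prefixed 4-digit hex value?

0x32F0

s_0 = plaintext = 0x2C96
s_1 = Round(s_0, k_0) = 0x7BA0
s_2 = Round(s_1, k_1) = 0xFFD6
s_3 = Round(s_2, k_2) = 0xBB1F
s_4 = Round(s_3, k_3) = 0xE3C6
s_5 = Round(s_4, k_4) = 0x32F0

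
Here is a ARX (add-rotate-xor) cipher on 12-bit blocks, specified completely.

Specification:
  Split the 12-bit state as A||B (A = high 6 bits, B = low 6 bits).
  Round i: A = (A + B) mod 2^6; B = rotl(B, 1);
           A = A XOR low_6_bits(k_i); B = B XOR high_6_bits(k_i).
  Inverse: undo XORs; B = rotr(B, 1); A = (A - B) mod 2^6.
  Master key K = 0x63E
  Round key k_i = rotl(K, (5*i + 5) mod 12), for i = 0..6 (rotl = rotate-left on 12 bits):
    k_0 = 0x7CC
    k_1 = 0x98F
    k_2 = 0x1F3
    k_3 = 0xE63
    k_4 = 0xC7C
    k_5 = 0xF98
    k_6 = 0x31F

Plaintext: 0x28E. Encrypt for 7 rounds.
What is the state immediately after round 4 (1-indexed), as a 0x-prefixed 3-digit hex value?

0xCB5

s_0 = plaintext = 0x28E
s_1 = Round(s_0, k_0) = 0x503
s_2 = Round(s_1, k_1) = 0x620
s_3 = Round(s_2, k_2) = 0x2C6
s_4 = Round(s_3, k_3) = 0xCB5
s_5 = Round(s_4, k_4) = 0x6DA
s_6 = Round(s_5, k_5) = 0xB4A
s_7 = Round(s_6, k_6) = 0xA18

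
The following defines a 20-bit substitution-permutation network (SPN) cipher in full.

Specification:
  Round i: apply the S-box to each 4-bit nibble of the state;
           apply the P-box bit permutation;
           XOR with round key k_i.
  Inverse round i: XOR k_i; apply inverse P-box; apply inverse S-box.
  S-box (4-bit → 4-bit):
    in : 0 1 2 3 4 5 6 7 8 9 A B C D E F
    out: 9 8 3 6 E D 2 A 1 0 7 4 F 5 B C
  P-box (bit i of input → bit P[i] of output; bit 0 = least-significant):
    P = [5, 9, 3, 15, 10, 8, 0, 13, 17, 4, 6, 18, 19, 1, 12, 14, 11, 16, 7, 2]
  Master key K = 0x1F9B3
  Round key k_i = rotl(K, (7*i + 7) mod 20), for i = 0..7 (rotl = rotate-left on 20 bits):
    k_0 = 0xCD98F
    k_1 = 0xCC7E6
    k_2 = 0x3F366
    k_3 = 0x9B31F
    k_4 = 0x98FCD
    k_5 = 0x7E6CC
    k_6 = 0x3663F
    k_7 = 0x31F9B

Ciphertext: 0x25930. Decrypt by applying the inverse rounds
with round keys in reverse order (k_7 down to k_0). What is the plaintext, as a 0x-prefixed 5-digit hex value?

0xF4CB5

s_0 = ciphertext = 0x25930
s_1 = InvRound(s_0, k_7) = 0x379DA
s_2 = InvRound(s_1, k_6) = 0x5BBA2
s_3 = InvRound(s_2, k_5) = 0x04D2D
s_4 = InvRound(s_3, k_4) = 0x30B9E
s_5 = InvRound(s_4, k_3) = 0xDD8F1
s_6 = InvRound(s_5, k_2) = 0x52E46
s_7 = InvRound(s_6, k_1) = 0xA0970
s_8 = InvRound(s_7, k_0) = 0xF4CB5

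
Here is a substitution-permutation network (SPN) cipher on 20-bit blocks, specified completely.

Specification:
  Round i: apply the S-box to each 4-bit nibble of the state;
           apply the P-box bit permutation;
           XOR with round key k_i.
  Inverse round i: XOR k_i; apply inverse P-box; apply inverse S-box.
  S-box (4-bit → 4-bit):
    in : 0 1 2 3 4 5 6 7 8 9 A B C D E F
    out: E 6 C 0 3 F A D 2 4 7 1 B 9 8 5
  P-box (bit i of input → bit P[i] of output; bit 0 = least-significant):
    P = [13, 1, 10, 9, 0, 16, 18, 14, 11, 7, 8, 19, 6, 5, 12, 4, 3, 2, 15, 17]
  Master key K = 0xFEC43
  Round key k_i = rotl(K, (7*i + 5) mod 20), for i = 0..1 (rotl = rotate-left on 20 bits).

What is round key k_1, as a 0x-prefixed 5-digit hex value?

0x43FEC

K = 0xFEC43
k_0 = rotl(K, (7*0+5) mod 20) = rotl(K, 5) = 0xD887F
k_1 = rotl(K, (7*1+5) mod 20) = rotl(K, 12) = 0x43FEC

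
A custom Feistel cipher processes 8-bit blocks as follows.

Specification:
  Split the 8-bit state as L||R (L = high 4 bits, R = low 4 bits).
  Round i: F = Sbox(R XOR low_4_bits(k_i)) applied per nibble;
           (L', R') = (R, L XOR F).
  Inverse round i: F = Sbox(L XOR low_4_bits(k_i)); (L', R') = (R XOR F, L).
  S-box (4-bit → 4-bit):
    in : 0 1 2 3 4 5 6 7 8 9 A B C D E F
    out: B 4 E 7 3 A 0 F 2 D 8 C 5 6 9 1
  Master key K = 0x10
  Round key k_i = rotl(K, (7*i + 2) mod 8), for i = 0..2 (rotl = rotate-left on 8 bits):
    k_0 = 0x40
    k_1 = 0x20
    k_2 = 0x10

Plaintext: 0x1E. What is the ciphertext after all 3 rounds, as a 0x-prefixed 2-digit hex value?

0xCD

s_0 = plaintext = 0x1E
s_1 = Round(s_0, k_0) = 0xE8
s_2 = Round(s_1, k_1) = 0x8C
s_3 = Round(s_2, k_2) = 0xCD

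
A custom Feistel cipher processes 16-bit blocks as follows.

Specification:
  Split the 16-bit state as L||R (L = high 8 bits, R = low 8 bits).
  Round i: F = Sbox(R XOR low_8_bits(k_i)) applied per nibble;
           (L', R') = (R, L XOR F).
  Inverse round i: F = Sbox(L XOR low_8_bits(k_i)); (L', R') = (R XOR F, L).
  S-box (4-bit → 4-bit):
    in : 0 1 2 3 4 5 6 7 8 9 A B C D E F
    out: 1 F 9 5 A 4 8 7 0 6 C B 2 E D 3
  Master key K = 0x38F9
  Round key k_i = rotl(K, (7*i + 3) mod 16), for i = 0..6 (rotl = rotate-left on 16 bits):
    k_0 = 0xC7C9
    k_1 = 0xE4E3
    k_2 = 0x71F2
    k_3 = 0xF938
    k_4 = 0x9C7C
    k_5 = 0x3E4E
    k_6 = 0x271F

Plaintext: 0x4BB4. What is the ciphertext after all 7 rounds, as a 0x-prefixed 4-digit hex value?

s_0 = plaintext = 0x4BB4
s_1 = Round(s_0, k_0) = 0xB435
s_2 = Round(s_1, k_1) = 0x355C
s_3 = Round(s_2, k_2) = 0x5CF8
s_4 = Round(s_3, k_3) = 0xF87D
s_5 = Round(s_4, k_4) = 0x7DE7
s_6 = Round(s_5, k_5) = 0xE7BB
s_7 = Round(s_6, k_6) = 0xBB2D

0xBB2D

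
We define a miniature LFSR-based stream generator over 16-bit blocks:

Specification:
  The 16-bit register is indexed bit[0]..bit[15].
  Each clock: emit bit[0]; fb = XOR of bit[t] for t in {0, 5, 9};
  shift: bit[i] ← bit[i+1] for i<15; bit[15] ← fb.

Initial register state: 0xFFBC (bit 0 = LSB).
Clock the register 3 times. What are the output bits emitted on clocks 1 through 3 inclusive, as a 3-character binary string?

reg_0 = 0xFFBC
clock 1: out=0, reg = 0x7FDE
clock 2: out=0, reg = 0xBFEF
clock 3: out=1, reg = 0xDFF7

001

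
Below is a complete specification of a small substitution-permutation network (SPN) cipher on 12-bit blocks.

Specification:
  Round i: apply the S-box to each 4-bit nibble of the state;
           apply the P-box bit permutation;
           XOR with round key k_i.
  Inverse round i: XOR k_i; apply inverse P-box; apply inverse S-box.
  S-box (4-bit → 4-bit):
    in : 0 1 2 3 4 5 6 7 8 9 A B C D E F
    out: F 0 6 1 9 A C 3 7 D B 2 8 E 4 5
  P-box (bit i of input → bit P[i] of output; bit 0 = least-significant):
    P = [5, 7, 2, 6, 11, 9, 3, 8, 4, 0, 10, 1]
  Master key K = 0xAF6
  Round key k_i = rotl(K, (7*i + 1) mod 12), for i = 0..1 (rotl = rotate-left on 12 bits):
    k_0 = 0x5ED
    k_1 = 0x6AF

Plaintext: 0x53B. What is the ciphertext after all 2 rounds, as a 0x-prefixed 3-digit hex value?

s_0 = plaintext = 0x53B
s_1 = Round(s_0, k_0) = 0xD6E
s_2 = Round(s_1, k_1) = 0x3A0

0x3A0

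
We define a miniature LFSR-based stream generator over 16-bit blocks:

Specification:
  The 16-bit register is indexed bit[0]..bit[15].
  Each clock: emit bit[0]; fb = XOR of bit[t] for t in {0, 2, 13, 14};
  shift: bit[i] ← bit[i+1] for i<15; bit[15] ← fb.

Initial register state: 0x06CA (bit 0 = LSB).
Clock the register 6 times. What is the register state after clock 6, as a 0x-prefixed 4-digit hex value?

reg_0 = 0x06CA
clock 1: out=0, reg = 0x0365
clock 2: out=1, reg = 0x01B2
clock 3: out=0, reg = 0x00D9
clock 4: out=1, reg = 0x806C
clock 5: out=0, reg = 0xC036
clock 6: out=0, reg = 0x601B

0x601B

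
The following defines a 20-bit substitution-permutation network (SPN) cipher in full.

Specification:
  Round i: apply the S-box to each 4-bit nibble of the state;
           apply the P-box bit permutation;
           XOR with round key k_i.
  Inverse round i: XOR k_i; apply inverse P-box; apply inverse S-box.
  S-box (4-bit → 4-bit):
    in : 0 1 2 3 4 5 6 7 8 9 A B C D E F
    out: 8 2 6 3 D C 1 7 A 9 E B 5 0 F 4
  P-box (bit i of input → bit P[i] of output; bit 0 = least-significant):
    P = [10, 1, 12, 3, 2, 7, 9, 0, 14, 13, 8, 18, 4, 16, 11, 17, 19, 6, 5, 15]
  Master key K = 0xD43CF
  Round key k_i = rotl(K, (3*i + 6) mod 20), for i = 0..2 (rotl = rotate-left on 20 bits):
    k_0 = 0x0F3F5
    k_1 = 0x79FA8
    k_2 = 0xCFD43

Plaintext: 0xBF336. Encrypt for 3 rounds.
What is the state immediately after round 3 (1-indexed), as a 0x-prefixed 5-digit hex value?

s_0 = plaintext = 0xBF336
s_1 = Round(s_0, k_0) = 0x81F31
s_2 = Round(s_1, k_1) = 0x61E6E
s_3 = Round(s_2, k_2) = 0x1884D

0x1884D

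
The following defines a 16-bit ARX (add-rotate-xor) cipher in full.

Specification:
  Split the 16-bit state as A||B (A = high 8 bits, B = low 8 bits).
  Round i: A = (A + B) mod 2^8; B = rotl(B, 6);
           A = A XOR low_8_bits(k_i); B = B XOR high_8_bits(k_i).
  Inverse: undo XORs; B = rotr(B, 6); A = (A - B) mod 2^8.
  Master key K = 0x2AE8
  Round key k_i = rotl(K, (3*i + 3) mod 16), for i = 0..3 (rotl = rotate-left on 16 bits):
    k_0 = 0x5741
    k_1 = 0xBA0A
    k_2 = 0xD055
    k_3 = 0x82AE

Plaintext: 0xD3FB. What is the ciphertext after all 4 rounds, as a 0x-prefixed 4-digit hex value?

0x95BB

s_0 = plaintext = 0xD3FB
s_1 = Round(s_0, k_0) = 0x8FA9
s_2 = Round(s_1, k_1) = 0x32D0
s_3 = Round(s_2, k_2) = 0x57E4
s_4 = Round(s_3, k_3) = 0x95BB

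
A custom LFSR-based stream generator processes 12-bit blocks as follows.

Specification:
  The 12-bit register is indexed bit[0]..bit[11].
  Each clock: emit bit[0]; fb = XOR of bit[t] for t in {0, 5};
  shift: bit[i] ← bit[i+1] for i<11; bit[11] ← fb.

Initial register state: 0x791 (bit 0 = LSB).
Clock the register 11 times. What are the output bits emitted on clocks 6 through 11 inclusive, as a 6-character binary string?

001111

reg_0 = 0x791
clock 1: out=1, reg = 0xBC8
clock 2: out=0, reg = 0x5E4
clock 3: out=0, reg = 0xAF2
clock 4: out=0, reg = 0xD79
clock 5: out=1, reg = 0x6BC
clock 6: out=0, reg = 0xB5E
clock 7: out=0, reg = 0x5AF
clock 8: out=1, reg = 0x2D7
clock 9: out=1, reg = 0x96B
clock 10: out=1, reg = 0x4B5
clock 11: out=1, reg = 0x25A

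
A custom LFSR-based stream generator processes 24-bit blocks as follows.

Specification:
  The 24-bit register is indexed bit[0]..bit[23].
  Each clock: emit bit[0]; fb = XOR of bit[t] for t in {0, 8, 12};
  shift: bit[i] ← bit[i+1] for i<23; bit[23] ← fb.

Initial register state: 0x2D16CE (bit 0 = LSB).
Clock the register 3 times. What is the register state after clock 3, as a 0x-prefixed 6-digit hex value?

0x25A2D9

reg_0 = 0x2D16CE
clock 1: out=0, reg = 0x968B67
clock 2: out=1, reg = 0x4B45B3
clock 3: out=1, reg = 0x25A2D9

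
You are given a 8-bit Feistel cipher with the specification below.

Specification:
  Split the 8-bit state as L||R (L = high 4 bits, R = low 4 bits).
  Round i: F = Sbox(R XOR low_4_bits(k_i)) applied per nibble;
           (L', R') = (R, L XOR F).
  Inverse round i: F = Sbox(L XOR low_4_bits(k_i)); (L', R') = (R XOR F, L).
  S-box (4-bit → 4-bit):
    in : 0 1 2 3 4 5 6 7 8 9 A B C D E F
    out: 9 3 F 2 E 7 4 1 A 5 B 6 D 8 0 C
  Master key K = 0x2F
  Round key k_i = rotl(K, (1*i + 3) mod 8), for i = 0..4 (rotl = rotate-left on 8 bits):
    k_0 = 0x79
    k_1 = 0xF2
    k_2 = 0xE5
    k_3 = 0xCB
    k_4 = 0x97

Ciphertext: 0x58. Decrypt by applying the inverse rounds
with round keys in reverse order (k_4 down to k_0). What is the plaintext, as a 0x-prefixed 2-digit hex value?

0xA0

s_0 = ciphertext = 0x58
s_1 = InvRound(s_0, k_4) = 0x75
s_2 = InvRound(s_1, k_3) = 0x87
s_3 = InvRound(s_2, k_2) = 0xF8
s_4 = InvRound(s_3, k_1) = 0x0F
s_5 = InvRound(s_4, k_0) = 0xA0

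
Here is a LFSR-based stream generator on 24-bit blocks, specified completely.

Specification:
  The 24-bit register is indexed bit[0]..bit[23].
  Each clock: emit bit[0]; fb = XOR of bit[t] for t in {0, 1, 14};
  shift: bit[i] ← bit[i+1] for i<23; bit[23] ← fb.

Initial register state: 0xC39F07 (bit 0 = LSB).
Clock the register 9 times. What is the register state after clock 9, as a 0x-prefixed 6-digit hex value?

reg_0 = 0xC39F07
clock 1: out=1, reg = 0x61CF83
clock 2: out=1, reg = 0xB0E7C1
clock 3: out=1, reg = 0x5873E0
clock 4: out=0, reg = 0xAC39F0
clock 5: out=0, reg = 0x561CF8
clock 6: out=0, reg = 0x2B0E7C
clock 7: out=0, reg = 0x15873E
clock 8: out=0, reg = 0x8AC39F
clock 9: out=1, reg = 0xC561CF

0xC561CF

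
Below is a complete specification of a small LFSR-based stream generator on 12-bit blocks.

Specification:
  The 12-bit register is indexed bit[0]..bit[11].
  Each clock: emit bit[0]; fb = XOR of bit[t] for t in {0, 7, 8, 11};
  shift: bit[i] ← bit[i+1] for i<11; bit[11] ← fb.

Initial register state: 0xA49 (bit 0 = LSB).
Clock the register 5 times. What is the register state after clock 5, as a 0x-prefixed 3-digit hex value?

0x952

reg_0 = 0xA49
clock 1: out=1, reg = 0x524
clock 2: out=0, reg = 0xA92
clock 3: out=0, reg = 0x549
clock 4: out=1, reg = 0x2A4
clock 5: out=0, reg = 0x952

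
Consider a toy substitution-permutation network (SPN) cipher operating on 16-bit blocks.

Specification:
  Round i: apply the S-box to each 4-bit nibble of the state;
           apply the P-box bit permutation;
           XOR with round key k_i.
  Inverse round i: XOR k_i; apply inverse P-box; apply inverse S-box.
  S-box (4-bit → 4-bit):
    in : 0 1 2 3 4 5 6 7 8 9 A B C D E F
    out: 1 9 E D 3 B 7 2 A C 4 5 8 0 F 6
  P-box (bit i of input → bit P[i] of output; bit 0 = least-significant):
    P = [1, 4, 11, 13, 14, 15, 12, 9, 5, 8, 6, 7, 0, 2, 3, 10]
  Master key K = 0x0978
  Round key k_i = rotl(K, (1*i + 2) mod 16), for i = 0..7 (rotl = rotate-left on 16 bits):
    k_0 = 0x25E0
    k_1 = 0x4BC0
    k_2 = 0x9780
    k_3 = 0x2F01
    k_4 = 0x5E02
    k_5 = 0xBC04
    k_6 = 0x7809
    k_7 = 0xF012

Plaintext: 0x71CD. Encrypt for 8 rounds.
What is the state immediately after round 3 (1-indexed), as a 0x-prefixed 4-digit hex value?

0xBA76

s_0 = plaintext = 0x71CD
s_1 = Round(s_0, k_0) = 0x2744
s_2 = Round(s_1, k_1) = 0x8EDE
s_3 = Round(s_2, k_2) = 0xBA76
s_4 = Round(s_3, k_3) = 0xA75A
s_5 = Round(s_4, k_4) = 0x950A
s_6 = Round(s_5, k_5) = 0xF1AC
s_7 = Round(s_6, k_6) = 0x48A5
s_8 = Round(s_7, k_7) = 0xC185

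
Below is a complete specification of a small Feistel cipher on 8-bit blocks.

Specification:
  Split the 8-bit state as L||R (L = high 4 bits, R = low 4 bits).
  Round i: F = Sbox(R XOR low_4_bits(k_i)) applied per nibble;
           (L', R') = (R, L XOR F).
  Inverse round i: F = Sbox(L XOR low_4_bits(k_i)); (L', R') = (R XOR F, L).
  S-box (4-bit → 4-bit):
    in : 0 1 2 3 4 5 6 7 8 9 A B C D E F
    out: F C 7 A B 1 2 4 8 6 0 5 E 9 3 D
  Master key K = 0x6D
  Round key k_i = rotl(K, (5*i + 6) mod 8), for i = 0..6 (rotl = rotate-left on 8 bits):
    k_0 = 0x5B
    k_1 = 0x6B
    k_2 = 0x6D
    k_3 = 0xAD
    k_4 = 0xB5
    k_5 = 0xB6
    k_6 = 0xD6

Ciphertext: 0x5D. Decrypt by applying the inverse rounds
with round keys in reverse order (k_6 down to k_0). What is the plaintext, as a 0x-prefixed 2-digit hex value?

0xFF

s_0 = ciphertext = 0x5D
s_1 = InvRound(s_0, k_6) = 0x75
s_2 = InvRound(s_1, k_5) = 0x97
s_3 = InvRound(s_2, k_4) = 0x99
s_4 = InvRound(s_3, k_3) = 0x29
s_5 = InvRound(s_4, k_2) = 0x42
s_6 = InvRound(s_5, k_1) = 0xF4
s_7 = InvRound(s_6, k_0) = 0xFF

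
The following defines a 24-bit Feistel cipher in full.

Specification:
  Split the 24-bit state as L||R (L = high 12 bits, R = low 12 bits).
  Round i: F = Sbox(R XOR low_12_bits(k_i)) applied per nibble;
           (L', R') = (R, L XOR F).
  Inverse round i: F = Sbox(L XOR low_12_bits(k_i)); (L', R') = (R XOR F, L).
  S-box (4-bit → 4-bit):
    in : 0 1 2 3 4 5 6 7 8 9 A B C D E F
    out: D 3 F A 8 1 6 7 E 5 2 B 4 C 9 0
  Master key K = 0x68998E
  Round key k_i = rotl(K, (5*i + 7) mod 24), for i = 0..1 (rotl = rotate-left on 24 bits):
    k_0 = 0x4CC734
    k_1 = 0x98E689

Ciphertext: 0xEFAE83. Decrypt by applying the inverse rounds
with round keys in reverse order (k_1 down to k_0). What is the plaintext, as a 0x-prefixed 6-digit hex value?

s_0 = ciphertext = 0xEFAE83
s_1 = InvRound(s_0, k_1) = 0x0F9EFA
s_2 = InvRound(s_1, k_0) = 0x9B60F9

0x9B60F9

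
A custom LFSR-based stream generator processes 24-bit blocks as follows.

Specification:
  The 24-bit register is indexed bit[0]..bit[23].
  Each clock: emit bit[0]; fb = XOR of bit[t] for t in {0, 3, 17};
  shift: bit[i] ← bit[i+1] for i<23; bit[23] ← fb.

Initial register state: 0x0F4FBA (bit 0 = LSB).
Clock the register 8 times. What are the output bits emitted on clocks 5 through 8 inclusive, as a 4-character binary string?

reg_0 = 0x0F4FBA
clock 1: out=0, reg = 0x07A7DD
clock 2: out=1, reg = 0x83D3EE
clock 3: out=0, reg = 0x41E9F7
clock 4: out=1, reg = 0xA0F4FB
clock 5: out=1, reg = 0x507A7D
clock 6: out=1, reg = 0x283D3E
clock 7: out=0, reg = 0x941E9F
clock 8: out=1, reg = 0x4A0F4F

1101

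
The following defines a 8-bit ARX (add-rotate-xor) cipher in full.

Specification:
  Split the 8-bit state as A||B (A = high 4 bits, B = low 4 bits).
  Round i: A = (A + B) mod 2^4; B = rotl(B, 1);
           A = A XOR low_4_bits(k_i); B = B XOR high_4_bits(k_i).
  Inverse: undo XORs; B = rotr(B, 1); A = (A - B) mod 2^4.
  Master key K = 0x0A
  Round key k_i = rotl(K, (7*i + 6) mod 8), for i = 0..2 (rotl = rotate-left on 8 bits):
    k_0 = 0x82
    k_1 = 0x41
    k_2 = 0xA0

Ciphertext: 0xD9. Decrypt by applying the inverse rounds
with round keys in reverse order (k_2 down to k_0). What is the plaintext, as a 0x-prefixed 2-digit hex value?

s_0 = ciphertext = 0xD9
s_1 = InvRound(s_0, k_2) = 0x49
s_2 = InvRound(s_1, k_1) = 0x7E
s_3 = InvRound(s_2, k_0) = 0x23

0x23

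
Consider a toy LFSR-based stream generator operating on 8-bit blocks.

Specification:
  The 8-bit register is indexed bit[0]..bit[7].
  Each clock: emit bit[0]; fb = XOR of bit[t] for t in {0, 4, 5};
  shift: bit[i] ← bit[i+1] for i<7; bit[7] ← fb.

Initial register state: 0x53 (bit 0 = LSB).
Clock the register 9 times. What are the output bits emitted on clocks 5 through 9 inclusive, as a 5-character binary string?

reg_0 = 0x53
clock 1: out=1, reg = 0x29
clock 2: out=1, reg = 0x14
clock 3: out=0, reg = 0x8A
clock 4: out=0, reg = 0x45
clock 5: out=1, reg = 0xA2
clock 6: out=0, reg = 0xD1
clock 7: out=1, reg = 0x68
clock 8: out=0, reg = 0xB4
clock 9: out=0, reg = 0x5A

10100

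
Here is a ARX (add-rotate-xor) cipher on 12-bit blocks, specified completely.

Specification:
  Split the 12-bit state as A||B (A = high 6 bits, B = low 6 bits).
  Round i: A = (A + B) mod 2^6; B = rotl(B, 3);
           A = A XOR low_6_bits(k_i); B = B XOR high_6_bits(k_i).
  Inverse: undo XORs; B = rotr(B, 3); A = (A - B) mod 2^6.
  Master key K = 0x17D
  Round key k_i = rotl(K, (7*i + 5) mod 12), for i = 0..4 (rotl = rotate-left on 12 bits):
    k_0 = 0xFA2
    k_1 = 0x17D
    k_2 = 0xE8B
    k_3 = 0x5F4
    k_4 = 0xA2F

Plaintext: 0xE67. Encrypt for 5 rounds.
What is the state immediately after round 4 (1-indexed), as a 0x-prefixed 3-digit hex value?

s_0 = plaintext = 0xE67
s_1 = Round(s_0, k_0) = 0x082
s_2 = Round(s_1, k_1) = 0xE55
s_3 = Round(s_2, k_2) = 0x150
s_4 = Round(s_3, k_3) = 0x855
s_5 = Round(s_4, k_4) = 0x642

0x855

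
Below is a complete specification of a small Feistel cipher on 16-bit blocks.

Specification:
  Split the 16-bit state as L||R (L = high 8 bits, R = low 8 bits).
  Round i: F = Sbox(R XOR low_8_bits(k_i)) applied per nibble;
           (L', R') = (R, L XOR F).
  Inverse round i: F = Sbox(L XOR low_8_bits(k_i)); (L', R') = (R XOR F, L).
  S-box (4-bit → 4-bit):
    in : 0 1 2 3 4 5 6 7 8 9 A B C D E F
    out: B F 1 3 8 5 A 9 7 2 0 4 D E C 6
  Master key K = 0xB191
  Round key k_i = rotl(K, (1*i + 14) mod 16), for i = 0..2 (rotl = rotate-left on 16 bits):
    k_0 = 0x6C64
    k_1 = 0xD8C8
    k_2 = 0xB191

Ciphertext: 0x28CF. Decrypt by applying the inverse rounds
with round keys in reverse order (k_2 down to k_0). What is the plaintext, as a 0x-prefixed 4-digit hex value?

s_0 = ciphertext = 0x28CF
s_1 = InvRound(s_0, k_2) = 0x8D28
s_2 = InvRound(s_1, k_1) = 0xAD8D
s_3 = InvRound(s_2, k_0) = 0x5FAD

0x5FAD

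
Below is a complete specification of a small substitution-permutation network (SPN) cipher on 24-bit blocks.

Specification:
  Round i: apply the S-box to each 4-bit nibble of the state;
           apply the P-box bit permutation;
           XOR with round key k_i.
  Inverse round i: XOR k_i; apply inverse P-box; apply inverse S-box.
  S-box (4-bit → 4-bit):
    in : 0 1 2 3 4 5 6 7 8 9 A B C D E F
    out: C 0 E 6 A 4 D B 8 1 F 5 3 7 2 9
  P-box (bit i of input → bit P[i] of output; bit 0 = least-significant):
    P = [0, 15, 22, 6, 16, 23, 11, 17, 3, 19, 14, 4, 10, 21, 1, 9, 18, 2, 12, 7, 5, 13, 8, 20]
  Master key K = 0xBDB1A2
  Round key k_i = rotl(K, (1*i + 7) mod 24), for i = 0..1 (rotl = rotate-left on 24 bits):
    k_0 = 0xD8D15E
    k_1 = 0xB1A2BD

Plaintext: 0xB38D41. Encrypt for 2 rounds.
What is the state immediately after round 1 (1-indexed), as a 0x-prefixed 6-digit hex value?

s_0 = plaintext = 0xB38D41
s_1 = Round(s_0, k_0) = 0x528272
s_2 = Round(s_1, k_1) = 0x7A7169

0x528272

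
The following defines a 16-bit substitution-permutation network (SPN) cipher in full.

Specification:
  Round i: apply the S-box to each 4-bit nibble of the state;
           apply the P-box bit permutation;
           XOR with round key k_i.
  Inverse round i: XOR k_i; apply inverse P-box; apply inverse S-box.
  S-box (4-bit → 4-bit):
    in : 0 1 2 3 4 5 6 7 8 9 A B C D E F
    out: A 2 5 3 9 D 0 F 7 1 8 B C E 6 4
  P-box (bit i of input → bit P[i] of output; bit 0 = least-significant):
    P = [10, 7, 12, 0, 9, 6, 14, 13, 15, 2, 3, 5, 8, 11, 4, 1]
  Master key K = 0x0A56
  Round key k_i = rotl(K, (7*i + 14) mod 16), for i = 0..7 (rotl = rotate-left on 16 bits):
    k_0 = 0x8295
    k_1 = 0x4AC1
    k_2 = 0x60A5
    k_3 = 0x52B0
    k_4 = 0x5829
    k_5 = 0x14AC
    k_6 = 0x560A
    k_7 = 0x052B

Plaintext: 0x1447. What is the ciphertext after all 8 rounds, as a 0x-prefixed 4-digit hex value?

0xDBF7

s_0 = plaintext = 0x1447
s_1 = Round(s_0, k_0) = 0x3C34
s_2 = Round(s_1, k_1) = 0x45A8
s_3 = Round(s_2, k_2) = 0xD50F
s_4 = Round(s_3, k_3) = 0xEACA
s_5 = Round(s_4, k_4) = 0x3018
s_6 = Round(s_5, k_5) = 0x0948
s_7 = Round(s_6, k_6) = 0xE888
s_8 = Round(s_7, k_7) = 0xDBF7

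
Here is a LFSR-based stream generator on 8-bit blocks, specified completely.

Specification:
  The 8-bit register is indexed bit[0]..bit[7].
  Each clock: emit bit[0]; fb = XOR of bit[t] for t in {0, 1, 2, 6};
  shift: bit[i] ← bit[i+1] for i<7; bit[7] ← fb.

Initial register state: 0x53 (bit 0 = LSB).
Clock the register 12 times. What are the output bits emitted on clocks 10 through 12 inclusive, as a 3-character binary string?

100

reg_0 = 0x53
clock 1: out=1, reg = 0xA9
clock 2: out=1, reg = 0xD4
clock 3: out=0, reg = 0x6A
clock 4: out=0, reg = 0x35
clock 5: out=1, reg = 0x1A
clock 6: out=0, reg = 0x8D
clock 7: out=1, reg = 0x46
clock 8: out=0, reg = 0xA3
clock 9: out=1, reg = 0x51
clock 10: out=1, reg = 0x28
clock 11: out=0, reg = 0x14
clock 12: out=0, reg = 0x8A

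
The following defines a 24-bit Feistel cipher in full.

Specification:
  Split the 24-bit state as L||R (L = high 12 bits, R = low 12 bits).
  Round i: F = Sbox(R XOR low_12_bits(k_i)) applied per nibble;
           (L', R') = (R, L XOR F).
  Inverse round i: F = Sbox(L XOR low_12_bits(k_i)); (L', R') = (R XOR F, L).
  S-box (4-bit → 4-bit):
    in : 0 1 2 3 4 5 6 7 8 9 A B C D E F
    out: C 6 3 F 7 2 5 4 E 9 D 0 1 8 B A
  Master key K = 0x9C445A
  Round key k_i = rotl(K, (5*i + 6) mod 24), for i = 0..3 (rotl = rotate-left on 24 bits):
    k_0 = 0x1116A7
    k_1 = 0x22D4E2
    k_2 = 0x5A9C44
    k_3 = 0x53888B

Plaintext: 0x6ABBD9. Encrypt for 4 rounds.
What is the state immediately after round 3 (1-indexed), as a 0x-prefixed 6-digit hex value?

0x61A3CB

s_0 = plaintext = 0x6ABBD9
s_1 = Round(s_0, k_0) = 0xBD9EE0
s_2 = Round(s_1, k_1) = 0xEE061A
s_3 = Round(s_2, k_2) = 0x61A3CB
s_4 = Round(s_3, k_3) = 0x3CB666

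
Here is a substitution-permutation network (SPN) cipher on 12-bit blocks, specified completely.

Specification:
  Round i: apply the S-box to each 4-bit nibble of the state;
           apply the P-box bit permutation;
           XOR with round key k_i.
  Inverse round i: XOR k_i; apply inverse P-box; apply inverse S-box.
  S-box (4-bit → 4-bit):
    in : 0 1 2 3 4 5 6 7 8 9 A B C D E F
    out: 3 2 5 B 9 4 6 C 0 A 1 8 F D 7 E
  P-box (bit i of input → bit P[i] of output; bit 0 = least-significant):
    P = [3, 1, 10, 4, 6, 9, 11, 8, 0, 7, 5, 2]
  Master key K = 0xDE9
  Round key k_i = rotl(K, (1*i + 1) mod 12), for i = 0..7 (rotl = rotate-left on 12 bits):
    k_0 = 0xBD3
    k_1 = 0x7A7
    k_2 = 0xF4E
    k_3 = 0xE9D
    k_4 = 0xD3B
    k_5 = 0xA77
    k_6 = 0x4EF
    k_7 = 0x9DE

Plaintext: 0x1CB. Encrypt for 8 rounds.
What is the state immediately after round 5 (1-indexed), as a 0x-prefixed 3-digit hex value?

0xD47

s_0 = plaintext = 0x1CB
s_1 = Round(s_0, k_0) = 0x003
s_2 = Round(s_1, k_1) = 0x57C
s_3 = Round(s_2, k_2) = 0x274
s_4 = Round(s_3, k_3) = 0x7A4
s_5 = Round(s_4, k_4) = 0xD47
s_6 = Round(s_5, k_5) = 0xF02
s_7 = Round(s_6, k_6) = 0x203
s_8 = Round(s_7, k_7) = 0xBA5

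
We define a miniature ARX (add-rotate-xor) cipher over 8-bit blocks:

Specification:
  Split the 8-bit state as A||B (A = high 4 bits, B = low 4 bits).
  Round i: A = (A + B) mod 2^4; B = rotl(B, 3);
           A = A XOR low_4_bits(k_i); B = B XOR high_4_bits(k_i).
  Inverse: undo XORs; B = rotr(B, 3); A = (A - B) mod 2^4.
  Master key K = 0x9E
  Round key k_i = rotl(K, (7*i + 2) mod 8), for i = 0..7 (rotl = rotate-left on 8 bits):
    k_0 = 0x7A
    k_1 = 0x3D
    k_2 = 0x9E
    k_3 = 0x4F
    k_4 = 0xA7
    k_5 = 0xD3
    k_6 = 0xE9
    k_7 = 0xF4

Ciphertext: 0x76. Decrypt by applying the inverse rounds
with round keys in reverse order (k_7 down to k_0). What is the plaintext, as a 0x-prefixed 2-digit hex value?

s_0 = ciphertext = 0x76
s_1 = InvRound(s_0, k_7) = 0x03
s_2 = InvRound(s_1, k_6) = 0xEB
s_3 = InvRound(s_2, k_5) = 0x1C
s_4 = InvRound(s_3, k_4) = 0xAC
s_5 = InvRound(s_4, k_3) = 0x41
s_6 = InvRound(s_5, k_2) = 0x91
s_7 = InvRound(s_6, k_1) = 0x04
s_8 = InvRound(s_7, k_0) = 0x46

0x46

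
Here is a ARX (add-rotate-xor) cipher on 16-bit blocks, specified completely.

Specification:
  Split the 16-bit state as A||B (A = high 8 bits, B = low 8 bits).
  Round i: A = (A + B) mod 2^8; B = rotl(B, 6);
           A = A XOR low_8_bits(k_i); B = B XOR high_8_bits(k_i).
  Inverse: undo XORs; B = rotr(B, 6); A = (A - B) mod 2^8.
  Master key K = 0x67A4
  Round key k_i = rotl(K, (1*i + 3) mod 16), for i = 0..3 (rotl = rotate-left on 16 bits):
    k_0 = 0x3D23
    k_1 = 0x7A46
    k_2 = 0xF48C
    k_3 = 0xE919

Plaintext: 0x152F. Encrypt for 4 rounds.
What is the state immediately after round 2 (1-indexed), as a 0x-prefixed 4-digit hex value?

s_0 = plaintext = 0x152F
s_1 = Round(s_0, k_0) = 0x67F6
s_2 = Round(s_1, k_1) = 0x1BC7
s_3 = Round(s_2, k_2) = 0x6E05
s_4 = Round(s_3, k_3) = 0x6AA8

0x1BC7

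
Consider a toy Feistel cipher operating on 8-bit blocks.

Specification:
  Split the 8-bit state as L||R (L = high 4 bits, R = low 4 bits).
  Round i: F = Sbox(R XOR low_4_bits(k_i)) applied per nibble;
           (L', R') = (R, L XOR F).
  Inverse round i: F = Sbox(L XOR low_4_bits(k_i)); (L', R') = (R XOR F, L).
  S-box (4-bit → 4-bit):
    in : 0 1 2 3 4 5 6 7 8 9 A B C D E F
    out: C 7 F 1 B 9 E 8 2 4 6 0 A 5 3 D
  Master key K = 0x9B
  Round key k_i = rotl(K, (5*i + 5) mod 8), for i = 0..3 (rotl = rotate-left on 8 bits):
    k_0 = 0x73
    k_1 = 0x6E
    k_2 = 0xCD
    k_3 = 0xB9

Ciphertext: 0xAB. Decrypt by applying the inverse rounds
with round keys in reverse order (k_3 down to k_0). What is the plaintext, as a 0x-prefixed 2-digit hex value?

0x30

s_0 = ciphertext = 0xAB
s_1 = InvRound(s_0, k_3) = 0xAA
s_2 = InvRound(s_1, k_2) = 0x2A
s_3 = InvRound(s_2, k_1) = 0x02
s_4 = InvRound(s_3, k_0) = 0x30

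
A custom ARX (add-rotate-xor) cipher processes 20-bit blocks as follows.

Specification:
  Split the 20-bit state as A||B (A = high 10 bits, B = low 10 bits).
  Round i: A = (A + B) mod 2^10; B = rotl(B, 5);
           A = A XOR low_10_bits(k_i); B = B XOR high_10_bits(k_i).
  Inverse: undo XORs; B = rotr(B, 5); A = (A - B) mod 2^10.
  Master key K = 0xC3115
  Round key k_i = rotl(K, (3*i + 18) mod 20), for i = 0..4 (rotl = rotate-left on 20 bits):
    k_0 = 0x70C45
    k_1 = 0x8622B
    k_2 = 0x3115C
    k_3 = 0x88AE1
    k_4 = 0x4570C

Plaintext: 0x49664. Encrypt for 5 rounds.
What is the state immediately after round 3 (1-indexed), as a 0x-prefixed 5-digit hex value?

0x85684

s_0 = plaintext = 0x49664
s_1 = Round(s_0, k_0) = 0xF3150
s_2 = Round(s_1, k_1) = 0xCDC12
s_3 = Round(s_2, k_2) = 0x85684
s_4 = Round(s_3, k_3) = 0x9E2B6
s_5 = Round(s_4, k_4) = 0x88BC0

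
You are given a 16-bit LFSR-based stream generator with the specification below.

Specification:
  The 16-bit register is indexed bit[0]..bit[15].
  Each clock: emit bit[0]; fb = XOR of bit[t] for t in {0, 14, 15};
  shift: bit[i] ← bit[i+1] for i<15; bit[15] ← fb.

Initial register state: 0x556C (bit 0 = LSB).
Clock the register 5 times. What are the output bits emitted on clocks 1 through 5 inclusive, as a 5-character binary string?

reg_0 = 0x556C
clock 1: out=0, reg = 0xAAB6
clock 2: out=0, reg = 0xD55B
clock 3: out=1, reg = 0xEAAD
clock 4: out=1, reg = 0xF556
clock 5: out=0, reg = 0x7AAB

00110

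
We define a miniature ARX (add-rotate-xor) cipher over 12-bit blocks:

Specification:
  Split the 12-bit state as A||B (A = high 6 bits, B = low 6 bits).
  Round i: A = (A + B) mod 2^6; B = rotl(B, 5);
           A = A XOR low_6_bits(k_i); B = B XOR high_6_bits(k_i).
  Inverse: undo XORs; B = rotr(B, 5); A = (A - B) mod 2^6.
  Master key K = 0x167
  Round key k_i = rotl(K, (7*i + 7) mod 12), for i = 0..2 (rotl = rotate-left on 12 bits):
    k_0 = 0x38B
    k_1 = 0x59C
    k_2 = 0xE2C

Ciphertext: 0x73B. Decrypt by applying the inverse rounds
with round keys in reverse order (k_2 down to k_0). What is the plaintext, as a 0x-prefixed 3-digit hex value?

s_0 = ciphertext = 0x73B
s_1 = InvRound(s_0, k_2) = 0xA86
s_2 = InvRound(s_1, k_1) = 0x5A0
s_3 = InvRound(s_2, k_0) = 0x01D

0x01D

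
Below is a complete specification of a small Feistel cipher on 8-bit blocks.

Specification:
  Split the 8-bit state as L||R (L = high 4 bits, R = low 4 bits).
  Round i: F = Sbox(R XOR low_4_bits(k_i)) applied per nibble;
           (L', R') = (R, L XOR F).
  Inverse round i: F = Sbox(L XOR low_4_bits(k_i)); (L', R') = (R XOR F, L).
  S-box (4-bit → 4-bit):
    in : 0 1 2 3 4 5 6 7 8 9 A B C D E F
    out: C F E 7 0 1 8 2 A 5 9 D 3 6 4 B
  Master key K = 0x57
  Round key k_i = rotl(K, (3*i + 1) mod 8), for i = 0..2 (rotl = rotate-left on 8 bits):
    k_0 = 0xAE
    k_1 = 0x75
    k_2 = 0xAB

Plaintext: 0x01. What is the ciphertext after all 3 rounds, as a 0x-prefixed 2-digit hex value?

s_0 = plaintext = 0x01
s_1 = Round(s_0, k_0) = 0x1B
s_2 = Round(s_1, k_1) = 0xB5
s_3 = Round(s_2, k_2) = 0x5F

0x5F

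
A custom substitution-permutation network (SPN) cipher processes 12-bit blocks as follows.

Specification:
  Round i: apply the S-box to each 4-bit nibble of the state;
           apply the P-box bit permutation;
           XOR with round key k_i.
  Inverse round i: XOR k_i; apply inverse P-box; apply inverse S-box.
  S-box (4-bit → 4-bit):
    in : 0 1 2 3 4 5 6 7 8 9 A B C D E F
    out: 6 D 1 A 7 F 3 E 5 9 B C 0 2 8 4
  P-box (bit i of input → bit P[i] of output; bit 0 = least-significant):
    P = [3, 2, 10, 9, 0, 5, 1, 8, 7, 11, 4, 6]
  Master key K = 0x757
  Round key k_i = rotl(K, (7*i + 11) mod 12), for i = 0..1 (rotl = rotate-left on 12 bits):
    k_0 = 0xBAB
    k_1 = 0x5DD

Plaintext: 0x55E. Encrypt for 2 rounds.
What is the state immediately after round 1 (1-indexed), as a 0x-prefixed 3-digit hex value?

0x058

s_0 = plaintext = 0x55E
s_1 = Round(s_0, k_0) = 0x058
s_2 = Round(s_1, k_1) = 0x8E6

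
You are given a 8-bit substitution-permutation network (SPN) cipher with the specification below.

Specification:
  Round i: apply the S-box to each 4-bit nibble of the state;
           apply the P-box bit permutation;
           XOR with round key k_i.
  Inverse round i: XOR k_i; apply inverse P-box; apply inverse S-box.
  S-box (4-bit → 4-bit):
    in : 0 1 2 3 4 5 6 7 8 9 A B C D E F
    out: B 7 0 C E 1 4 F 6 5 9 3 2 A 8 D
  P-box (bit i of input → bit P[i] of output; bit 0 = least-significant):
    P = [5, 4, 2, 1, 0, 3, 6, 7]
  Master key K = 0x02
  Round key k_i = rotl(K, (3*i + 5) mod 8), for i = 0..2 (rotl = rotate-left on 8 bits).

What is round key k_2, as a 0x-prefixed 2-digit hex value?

K = 0x02
k_0 = rotl(K, (3*0+5) mod 8) = rotl(K, 5) = 0x40
k_1 = rotl(K, (3*1+5) mod 8) = rotl(K, 0) = 0x02
k_2 = rotl(K, (3*2+5) mod 8) = rotl(K, 3) = 0x10

0x10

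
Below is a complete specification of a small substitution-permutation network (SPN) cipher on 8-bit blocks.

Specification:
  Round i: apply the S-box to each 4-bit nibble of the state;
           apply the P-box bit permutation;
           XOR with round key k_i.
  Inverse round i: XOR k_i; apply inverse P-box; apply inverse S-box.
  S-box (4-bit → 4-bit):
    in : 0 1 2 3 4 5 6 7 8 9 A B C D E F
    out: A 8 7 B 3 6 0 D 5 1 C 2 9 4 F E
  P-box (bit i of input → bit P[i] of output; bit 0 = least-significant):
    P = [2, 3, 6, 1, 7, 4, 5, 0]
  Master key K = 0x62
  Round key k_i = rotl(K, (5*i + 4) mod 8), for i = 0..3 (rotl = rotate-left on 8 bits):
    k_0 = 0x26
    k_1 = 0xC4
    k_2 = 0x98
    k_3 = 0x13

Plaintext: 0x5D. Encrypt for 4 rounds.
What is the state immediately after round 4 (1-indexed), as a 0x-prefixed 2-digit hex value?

s_0 = plaintext = 0x5D
s_1 = Round(s_0, k_0) = 0x56
s_2 = Round(s_1, k_1) = 0xF4
s_3 = Round(s_2, k_2) = 0xA5
s_4 = Round(s_3, k_3) = 0x7A

0x7A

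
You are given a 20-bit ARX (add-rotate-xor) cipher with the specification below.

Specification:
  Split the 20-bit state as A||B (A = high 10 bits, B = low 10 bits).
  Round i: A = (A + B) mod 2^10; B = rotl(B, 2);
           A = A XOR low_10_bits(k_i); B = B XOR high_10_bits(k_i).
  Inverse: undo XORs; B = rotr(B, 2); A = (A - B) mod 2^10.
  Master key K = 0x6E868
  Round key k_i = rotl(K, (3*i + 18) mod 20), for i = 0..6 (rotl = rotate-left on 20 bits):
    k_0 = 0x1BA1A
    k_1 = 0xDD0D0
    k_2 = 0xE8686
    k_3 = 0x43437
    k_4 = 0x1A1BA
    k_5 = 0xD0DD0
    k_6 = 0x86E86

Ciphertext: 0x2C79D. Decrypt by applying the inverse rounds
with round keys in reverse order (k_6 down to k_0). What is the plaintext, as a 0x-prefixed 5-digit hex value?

s_0 = ciphertext = 0x2C79D
s_1 = InvRound(s_0, k_6) = 0xF5A61
s_2 = InvRound(s_1, k_5) = 0xEFA48
s_3 = InvRound(s_2, k_4) = 0x5F088
s_4 = InvRound(s_3, k_3) = 0xFA961
s_5 = InvRound(s_4, k_2) = 0x2F0B0
s_6 = InvRound(s_5, k_1) = 0xDECF1
s_7 = InvRound(s_6, k_0) = 0x8EB27

0x8EB27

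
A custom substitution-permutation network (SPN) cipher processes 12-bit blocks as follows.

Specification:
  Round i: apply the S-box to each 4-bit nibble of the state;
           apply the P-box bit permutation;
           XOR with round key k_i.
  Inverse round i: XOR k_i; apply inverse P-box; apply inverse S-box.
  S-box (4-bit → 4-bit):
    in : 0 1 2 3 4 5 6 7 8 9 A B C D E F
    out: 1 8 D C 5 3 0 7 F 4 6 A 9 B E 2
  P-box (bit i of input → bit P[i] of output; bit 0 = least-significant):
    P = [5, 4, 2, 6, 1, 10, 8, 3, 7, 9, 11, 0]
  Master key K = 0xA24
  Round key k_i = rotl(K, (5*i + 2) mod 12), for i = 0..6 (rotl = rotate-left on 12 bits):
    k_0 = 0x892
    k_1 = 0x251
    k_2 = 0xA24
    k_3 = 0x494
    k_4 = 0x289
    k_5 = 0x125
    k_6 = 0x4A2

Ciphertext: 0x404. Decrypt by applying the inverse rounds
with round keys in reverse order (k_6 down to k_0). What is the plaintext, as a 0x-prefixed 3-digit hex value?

s_0 = ciphertext = 0x404
s_1 = InvRound(s_0, k_6) = 0x004
s_2 = InvRound(s_1, k_5) = 0x190
s_3 = InvRound(s_2, k_4) = 0xB3F
s_4 = InvRound(s_3, k_3) = 0x880
s_5 = InvRound(s_4, k_2) = 0x564
s_6 = InvRound(s_5, k_1) = 0xBA7
s_7 = InvRound(s_6, k_0) = 0xB97

0xB97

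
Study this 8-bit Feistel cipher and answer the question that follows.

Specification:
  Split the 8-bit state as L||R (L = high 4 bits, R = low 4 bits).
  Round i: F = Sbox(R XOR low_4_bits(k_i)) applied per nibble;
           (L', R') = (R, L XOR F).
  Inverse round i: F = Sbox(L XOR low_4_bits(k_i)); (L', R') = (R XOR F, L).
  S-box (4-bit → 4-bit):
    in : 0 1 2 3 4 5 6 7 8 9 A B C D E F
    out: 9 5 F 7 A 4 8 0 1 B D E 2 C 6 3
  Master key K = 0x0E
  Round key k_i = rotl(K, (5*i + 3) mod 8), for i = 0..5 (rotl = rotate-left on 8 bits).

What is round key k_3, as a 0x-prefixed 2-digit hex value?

0x38

K = 0x0E
k_0 = rotl(K, (5*0+3) mod 8) = rotl(K, 3) = 0x70
k_1 = rotl(K, (5*1+3) mod 8) = rotl(K, 0) = 0x0E
k_2 = rotl(K, (5*2+3) mod 8) = rotl(K, 5) = 0xC1
k_3 = rotl(K, (5*3+3) mod 8) = rotl(K, 2) = 0x38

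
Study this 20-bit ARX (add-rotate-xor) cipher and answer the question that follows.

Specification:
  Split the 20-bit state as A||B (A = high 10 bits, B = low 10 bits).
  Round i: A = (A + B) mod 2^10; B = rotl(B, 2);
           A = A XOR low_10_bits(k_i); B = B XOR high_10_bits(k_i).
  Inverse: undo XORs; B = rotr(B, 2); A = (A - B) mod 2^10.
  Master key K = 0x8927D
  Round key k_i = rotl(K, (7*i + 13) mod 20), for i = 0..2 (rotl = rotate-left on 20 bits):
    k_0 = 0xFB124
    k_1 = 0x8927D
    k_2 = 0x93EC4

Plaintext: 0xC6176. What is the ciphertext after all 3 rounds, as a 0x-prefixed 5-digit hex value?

s_0 = plaintext = 0xC6176
s_1 = Round(s_0, k_0) = 0x6AA35
s_2 = Round(s_1, k_1) = 0x68AF2
s_3 = Round(s_2, k_2) = 0x94185

0x94185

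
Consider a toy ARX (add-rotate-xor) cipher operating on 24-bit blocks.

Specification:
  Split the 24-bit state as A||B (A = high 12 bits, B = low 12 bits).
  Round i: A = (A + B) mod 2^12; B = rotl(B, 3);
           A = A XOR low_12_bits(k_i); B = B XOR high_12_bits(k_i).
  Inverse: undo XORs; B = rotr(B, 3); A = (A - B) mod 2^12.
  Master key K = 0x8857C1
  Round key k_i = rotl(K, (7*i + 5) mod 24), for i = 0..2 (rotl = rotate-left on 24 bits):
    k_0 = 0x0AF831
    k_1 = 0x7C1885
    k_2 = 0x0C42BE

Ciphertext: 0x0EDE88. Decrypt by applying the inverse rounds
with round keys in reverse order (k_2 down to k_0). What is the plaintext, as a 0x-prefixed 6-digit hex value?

0xA52C2D

s_0 = ciphertext = 0x0EDE88
s_1 = InvRound(s_0, k_2) = 0x88A9C9
s_2 = InvRound(s_1, k_1) = 0xE4E1C1
s_3 = InvRound(s_2, k_0) = 0xA52C2D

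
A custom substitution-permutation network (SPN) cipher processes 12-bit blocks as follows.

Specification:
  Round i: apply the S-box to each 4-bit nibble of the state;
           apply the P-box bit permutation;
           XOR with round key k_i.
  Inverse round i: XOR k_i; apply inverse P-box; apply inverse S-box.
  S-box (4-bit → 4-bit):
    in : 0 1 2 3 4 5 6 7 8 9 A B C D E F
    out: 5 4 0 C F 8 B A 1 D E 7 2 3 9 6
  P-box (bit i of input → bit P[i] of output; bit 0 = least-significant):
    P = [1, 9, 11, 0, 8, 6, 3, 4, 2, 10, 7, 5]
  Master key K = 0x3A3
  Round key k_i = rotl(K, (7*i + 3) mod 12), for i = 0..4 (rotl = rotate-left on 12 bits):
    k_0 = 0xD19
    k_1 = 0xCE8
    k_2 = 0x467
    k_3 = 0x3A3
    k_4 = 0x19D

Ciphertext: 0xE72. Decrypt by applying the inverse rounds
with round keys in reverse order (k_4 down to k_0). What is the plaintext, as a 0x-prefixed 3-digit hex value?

s_0 = ciphertext = 0xE72
s_1 = InvRound(s_0, k_4) = 0x4B4
s_2 = InvRound(s_1, k_3) = 0xDE6
s_3 = InvRound(s_2, k_2) = 0x183
s_4 = InvRound(s_3, k_1) = 0x7B9
s_5 = InvRound(s_4, k_0) = 0x32F

0x32F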